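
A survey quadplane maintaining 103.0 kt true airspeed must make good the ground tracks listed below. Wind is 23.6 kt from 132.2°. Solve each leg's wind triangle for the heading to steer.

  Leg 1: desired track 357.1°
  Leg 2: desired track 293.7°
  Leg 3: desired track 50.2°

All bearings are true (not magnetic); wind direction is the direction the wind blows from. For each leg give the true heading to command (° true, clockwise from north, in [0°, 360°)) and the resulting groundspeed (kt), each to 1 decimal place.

Leg 1: heading=6.4°, groundspeed=118.4 kt
Leg 2: heading=289.5°, groundspeed=125.1 kt
Leg 3: heading=63.3°, groundspeed=97.0 kt

Leg 1: desired track 357.1°; wind correction +9.3° → command heading 6.4°, groundspeed 118.4 kt
Leg 2: desired track 293.7°; wind correction -4.2° → command heading 289.5°, groundspeed 125.1 kt
Leg 3: desired track 50.2°; wind correction +13.1° → command heading 63.3°, groundspeed 97.0 kt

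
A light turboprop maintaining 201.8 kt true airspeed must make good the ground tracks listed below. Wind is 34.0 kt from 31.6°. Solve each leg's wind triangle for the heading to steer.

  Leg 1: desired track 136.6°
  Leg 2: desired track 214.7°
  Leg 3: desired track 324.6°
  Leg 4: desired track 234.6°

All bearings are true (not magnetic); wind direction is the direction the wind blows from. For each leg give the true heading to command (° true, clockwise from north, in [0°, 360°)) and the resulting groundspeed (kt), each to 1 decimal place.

Leg 1: desired track 136.6°; wind correction -9.4° → command heading 127.2°, groundspeed 207.9 kt
Leg 2: desired track 214.7°; wind correction +0.5° → command heading 215.2°, groundspeed 235.7 kt
Leg 3: desired track 324.6°; wind correction +8.9° → command heading 333.5°, groundspeed 186.1 kt
Leg 4: desired track 234.6°; wind correction +3.8° → command heading 238.4°, groundspeed 232.7 kt

Leg 1: heading=127.2°, groundspeed=207.9 kt
Leg 2: heading=215.2°, groundspeed=235.7 kt
Leg 3: heading=333.5°, groundspeed=186.1 kt
Leg 4: heading=238.4°, groundspeed=232.7 kt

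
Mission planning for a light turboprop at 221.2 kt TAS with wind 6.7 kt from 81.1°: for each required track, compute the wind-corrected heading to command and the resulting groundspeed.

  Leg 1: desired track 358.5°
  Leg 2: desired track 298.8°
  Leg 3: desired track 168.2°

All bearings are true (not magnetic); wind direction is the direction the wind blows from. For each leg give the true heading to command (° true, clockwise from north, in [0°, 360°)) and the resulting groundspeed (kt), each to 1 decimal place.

Leg 1: heading=0.2°, groundspeed=220.2 kt
Leg 2: heading=299.9°, groundspeed=226.5 kt
Leg 3: heading=166.5°, groundspeed=220.8 kt

Leg 1: desired track 358.5°; wind correction +1.7° → command heading 0.2°, groundspeed 220.2 kt
Leg 2: desired track 298.8°; wind correction +1.1° → command heading 299.9°, groundspeed 226.5 kt
Leg 3: desired track 168.2°; wind correction -1.7° → command heading 166.5°, groundspeed 220.8 kt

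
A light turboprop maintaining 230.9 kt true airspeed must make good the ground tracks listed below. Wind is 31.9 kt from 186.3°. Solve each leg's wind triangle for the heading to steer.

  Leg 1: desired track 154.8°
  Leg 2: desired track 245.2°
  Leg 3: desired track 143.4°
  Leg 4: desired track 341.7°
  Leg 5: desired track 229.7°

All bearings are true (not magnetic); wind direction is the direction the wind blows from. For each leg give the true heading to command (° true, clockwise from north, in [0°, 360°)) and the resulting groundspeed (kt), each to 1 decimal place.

Leg 1: heading=158.9°, groundspeed=203.1 kt
Leg 2: heading=238.4°, groundspeed=212.8 kt
Leg 3: heading=148.8°, groundspeed=206.5 kt
Leg 4: heading=338.4°, groundspeed=259.5 kt
Leg 5: heading=224.3°, groundspeed=206.7 kt

Leg 1: desired track 154.8°; wind correction +4.1° → command heading 158.9°, groundspeed 203.1 kt
Leg 2: desired track 245.2°; wind correction -6.8° → command heading 238.4°, groundspeed 212.8 kt
Leg 3: desired track 143.4°; wind correction +5.4° → command heading 148.8°, groundspeed 206.5 kt
Leg 4: desired track 341.7°; wind correction -3.3° → command heading 338.4°, groundspeed 259.5 kt
Leg 5: desired track 229.7°; wind correction -5.4° → command heading 224.3°, groundspeed 206.7 kt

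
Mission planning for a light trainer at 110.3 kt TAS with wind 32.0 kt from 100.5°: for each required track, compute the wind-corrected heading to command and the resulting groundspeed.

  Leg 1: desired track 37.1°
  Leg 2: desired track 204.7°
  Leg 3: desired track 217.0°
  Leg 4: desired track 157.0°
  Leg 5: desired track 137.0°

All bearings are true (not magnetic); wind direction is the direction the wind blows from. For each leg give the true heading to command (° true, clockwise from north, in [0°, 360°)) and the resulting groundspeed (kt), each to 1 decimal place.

Leg 1: desired track 37.1°; wind correction +15.0° → command heading 52.1°, groundspeed 92.2 kt
Leg 2: desired track 204.7°; wind correction -16.3° → command heading 188.4°, groundspeed 113.7 kt
Leg 3: desired track 217.0°; wind correction -15.0° → command heading 202.0°, groundspeed 120.8 kt
Leg 4: desired track 157.0°; wind correction -14.0° → command heading 143.0°, groundspeed 89.4 kt
Leg 5: desired track 137.0°; wind correction -9.9° → command heading 127.1°, groundspeed 82.9 kt

Leg 1: heading=52.1°, groundspeed=92.2 kt
Leg 2: heading=188.4°, groundspeed=113.7 kt
Leg 3: heading=202.0°, groundspeed=120.8 kt
Leg 4: heading=143.0°, groundspeed=89.4 kt
Leg 5: heading=127.1°, groundspeed=82.9 kt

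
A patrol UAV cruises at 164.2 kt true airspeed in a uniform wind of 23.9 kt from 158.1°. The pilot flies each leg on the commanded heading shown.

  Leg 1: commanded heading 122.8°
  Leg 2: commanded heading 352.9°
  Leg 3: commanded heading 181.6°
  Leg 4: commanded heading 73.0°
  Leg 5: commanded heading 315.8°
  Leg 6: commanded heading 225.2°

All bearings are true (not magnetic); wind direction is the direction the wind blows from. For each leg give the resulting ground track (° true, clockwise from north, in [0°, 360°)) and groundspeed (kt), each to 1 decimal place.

Leg 1: heading 122.8°; drift -5.5° → track 117.3°, groundspeed 145.4 kt
Leg 2: heading 352.9°; drift -1.9° → track 351.0°, groundspeed 187.4 kt
Leg 3: heading 181.6°; drift +3.8° → track 185.4°, groundspeed 142.6 kt
Leg 4: heading 73.0°; drift -8.4° → track 64.6°, groundspeed 163.9 kt
Leg 5: heading 315.8°; drift +2.8° → track 318.6°, groundspeed 186.5 kt
Leg 6: heading 225.2°; drift +8.1° → track 233.3°, groundspeed 156.5 kt

Leg 1: track=117.3°, groundspeed=145.4 kt
Leg 2: track=351.0°, groundspeed=187.4 kt
Leg 3: track=185.4°, groundspeed=142.6 kt
Leg 4: track=64.6°, groundspeed=163.9 kt
Leg 5: track=318.6°, groundspeed=186.5 kt
Leg 6: track=233.3°, groundspeed=156.5 kt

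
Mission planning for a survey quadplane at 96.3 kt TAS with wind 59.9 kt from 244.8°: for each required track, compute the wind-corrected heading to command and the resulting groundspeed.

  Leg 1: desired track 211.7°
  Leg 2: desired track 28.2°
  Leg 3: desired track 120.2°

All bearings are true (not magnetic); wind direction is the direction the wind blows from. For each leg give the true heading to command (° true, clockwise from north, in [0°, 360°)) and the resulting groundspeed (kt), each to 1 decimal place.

Leg 1: desired track 211.7°; wind correction +19.9° → command heading 231.6°, groundspeed 40.4 kt
Leg 2: desired track 28.2°; wind correction -21.8° → command heading 6.4°, groundspeed 137.5 kt
Leg 3: desired track 120.2°; wind correction +30.8° → command heading 151.0°, groundspeed 116.7 kt

Leg 1: heading=231.6°, groundspeed=40.4 kt
Leg 2: heading=6.4°, groundspeed=137.5 kt
Leg 3: heading=151.0°, groundspeed=116.7 kt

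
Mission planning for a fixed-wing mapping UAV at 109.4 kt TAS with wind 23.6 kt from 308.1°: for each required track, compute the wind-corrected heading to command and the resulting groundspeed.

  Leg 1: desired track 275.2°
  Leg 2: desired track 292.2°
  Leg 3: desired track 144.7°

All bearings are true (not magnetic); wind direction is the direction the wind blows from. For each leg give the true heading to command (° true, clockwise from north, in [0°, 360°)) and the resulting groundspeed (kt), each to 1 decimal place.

Leg 1: desired track 275.2°; wind correction +6.7° → command heading 281.9°, groundspeed 88.8 kt
Leg 2: desired track 292.2°; wind correction +3.4° → command heading 295.6°, groundspeed 86.5 kt
Leg 3: desired track 144.7°; wind correction +3.5° → command heading 148.2°, groundspeed 131.8 kt

Leg 1: heading=281.9°, groundspeed=88.8 kt
Leg 2: heading=295.6°, groundspeed=86.5 kt
Leg 3: heading=148.2°, groundspeed=131.8 kt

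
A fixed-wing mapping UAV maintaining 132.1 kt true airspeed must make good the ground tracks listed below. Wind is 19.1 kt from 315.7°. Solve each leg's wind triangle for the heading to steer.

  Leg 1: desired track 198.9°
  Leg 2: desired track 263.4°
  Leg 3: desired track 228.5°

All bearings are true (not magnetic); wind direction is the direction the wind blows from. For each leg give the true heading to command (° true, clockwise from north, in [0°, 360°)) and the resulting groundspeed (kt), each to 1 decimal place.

Leg 1: desired track 198.9°; wind correction +7.4° → command heading 206.3°, groundspeed 139.6 kt
Leg 2: desired track 263.4°; wind correction +6.6° → command heading 270.0°, groundspeed 119.6 kt
Leg 3: desired track 228.5°; wind correction +8.3° → command heading 236.8°, groundspeed 129.8 kt

Leg 1: heading=206.3°, groundspeed=139.6 kt
Leg 2: heading=270.0°, groundspeed=119.6 kt
Leg 3: heading=236.8°, groundspeed=129.8 kt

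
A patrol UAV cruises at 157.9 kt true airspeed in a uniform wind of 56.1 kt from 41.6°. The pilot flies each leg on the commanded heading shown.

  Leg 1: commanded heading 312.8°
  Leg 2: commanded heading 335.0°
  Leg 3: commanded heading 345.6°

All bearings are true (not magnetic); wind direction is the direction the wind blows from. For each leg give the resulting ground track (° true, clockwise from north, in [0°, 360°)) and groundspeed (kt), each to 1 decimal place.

Leg 1: heading 312.8°; drift -19.7° → track 293.1°, groundspeed 166.5 kt
Leg 2: heading 335.0°; drift -20.8° → track 314.2°, groundspeed 145.1 kt
Leg 3: heading 345.6°; drift -20.2° → track 325.4°, groundspeed 134.8 kt

Leg 1: track=293.1°, groundspeed=166.5 kt
Leg 2: track=314.2°, groundspeed=145.1 kt
Leg 3: track=325.4°, groundspeed=134.8 kt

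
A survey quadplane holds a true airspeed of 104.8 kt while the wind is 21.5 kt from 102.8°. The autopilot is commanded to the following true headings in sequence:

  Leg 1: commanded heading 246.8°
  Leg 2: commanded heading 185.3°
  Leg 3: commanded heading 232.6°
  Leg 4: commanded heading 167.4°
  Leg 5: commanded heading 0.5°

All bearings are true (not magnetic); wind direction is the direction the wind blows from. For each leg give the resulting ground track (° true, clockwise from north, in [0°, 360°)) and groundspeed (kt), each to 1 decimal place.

Leg 1: track=252.7°, groundspeed=122.8 kt
Leg 2: track=197.1°, groundspeed=104.2 kt
Leg 3: track=240.5°, groundspeed=119.7 kt
Leg 4: track=178.9°, groundspeed=97.5 kt
Leg 5: track=349.6°, groundspeed=111.4 kt

Leg 1: heading 246.8°; drift +5.9° → track 252.7°, groundspeed 122.8 kt
Leg 2: heading 185.3°; drift +11.8° → track 197.1°, groundspeed 104.2 kt
Leg 3: heading 232.6°; drift +7.9° → track 240.5°, groundspeed 119.7 kt
Leg 4: heading 167.4°; drift +11.5° → track 178.9°, groundspeed 97.5 kt
Leg 5: heading 0.5°; drift -10.9° → track 349.6°, groundspeed 111.4 kt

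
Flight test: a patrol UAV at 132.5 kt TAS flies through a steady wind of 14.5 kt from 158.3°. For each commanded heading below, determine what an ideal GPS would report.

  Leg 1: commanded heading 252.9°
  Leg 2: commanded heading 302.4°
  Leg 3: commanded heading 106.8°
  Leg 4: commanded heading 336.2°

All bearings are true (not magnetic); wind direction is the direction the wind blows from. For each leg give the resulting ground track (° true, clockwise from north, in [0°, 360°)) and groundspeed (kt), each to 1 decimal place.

Leg 1: heading 252.9°; drift +6.2° → track 259.1°, groundspeed 134.4 kt
Leg 2: heading 302.4°; drift +3.4° → track 305.8°, groundspeed 144.5 kt
Leg 3: heading 106.8°; drift -5.3° → track 101.5°, groundspeed 124.0 kt
Leg 4: heading 336.2°; drift +0.2° → track 336.4°, groundspeed 147.0 kt

Leg 1: track=259.1°, groundspeed=134.4 kt
Leg 2: track=305.8°, groundspeed=144.5 kt
Leg 3: track=101.5°, groundspeed=124.0 kt
Leg 4: track=336.4°, groundspeed=147.0 kt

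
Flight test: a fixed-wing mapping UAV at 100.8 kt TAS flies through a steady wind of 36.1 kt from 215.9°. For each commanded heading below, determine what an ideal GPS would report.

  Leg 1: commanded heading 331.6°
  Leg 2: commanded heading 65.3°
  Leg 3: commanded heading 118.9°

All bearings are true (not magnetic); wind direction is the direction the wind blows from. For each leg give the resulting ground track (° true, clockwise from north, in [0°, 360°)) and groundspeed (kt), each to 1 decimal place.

Leg 1: heading 331.6°; drift +15.6° → track 347.2°, groundspeed 120.9 kt
Leg 2: heading 65.3°; drift -7.6° → track 57.7°, groundspeed 133.4 kt
Leg 3: heading 118.9°; drift -18.8° → track 100.1°, groundspeed 111.1 kt

Leg 1: track=347.2°, groundspeed=120.9 kt
Leg 2: track=57.7°, groundspeed=133.4 kt
Leg 3: track=100.1°, groundspeed=111.1 kt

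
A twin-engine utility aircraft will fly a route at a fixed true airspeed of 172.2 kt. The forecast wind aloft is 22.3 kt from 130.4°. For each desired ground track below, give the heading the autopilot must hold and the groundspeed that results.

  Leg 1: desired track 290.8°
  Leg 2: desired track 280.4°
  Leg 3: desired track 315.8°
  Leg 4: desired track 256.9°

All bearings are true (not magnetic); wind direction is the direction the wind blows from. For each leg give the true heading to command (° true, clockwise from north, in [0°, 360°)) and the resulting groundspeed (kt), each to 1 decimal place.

Leg 1: desired track 290.8°; wind correction -2.5° → command heading 288.3°, groundspeed 193.0 kt
Leg 2: desired track 280.4°; wind correction -3.7° → command heading 276.7°, groundspeed 191.2 kt
Leg 3: desired track 315.8°; wind correction +0.7° → command heading 316.5°, groundspeed 194.4 kt
Leg 4: desired track 256.9°; wind correction -6.0° → command heading 250.9°, groundspeed 184.5 kt

Leg 1: heading=288.3°, groundspeed=193.0 kt
Leg 2: heading=276.7°, groundspeed=191.2 kt
Leg 3: heading=316.5°, groundspeed=194.4 kt
Leg 4: heading=250.9°, groundspeed=184.5 kt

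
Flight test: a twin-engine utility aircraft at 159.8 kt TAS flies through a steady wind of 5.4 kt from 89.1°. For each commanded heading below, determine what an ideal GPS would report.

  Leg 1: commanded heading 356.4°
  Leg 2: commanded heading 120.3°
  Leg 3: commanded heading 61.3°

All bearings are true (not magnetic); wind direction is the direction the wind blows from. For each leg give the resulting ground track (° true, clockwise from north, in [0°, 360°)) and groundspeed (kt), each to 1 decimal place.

Leg 1: heading 356.4°; drift -1.9° → track 354.5°, groundspeed 160.1 kt
Leg 2: heading 120.3°; drift +1.0° → track 121.3°, groundspeed 155.2 kt
Leg 3: heading 61.3°; drift -0.9° → track 60.4°, groundspeed 155.0 kt

Leg 1: track=354.5°, groundspeed=160.1 kt
Leg 2: track=121.3°, groundspeed=155.2 kt
Leg 3: track=60.4°, groundspeed=155.0 kt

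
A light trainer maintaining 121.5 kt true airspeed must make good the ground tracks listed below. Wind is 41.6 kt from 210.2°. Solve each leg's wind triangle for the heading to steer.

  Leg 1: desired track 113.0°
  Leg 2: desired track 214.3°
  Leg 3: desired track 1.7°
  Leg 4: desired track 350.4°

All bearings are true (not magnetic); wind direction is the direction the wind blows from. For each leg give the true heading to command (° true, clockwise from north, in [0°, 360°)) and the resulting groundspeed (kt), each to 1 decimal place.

Leg 1: desired track 113.0°; wind correction +19.9° → command heading 132.9°, groundspeed 119.5 kt
Leg 2: desired track 214.3°; wind correction -1.4° → command heading 212.9°, groundspeed 80.0 kt
Leg 3: desired track 1.7°; wind correction -9.4° → command heading 352.3°, groundspeed 156.4 kt
Leg 4: desired track 350.4°; wind correction -12.7° → command heading 337.7°, groundspeed 150.5 kt

Leg 1: heading=132.9°, groundspeed=119.5 kt
Leg 2: heading=212.9°, groundspeed=80.0 kt
Leg 3: heading=352.3°, groundspeed=156.4 kt
Leg 4: heading=337.7°, groundspeed=150.5 kt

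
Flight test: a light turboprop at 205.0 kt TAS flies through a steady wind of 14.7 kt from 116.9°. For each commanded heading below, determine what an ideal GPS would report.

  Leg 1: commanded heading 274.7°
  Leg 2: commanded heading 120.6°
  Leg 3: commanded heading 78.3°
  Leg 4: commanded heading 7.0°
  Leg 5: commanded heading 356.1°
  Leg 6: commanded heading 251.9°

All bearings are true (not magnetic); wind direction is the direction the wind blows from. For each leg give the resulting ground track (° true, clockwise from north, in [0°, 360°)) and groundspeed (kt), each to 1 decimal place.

Leg 1: track=276.2°, groundspeed=218.7 kt
Leg 2: track=120.9°, groundspeed=190.3 kt
Leg 3: track=75.6°, groundspeed=193.7 kt
Leg 4: track=3.2°, groundspeed=210.5 kt
Leg 5: track=352.7°, groundspeed=212.9 kt
Leg 6: track=254.7°, groundspeed=215.6 kt

Leg 1: heading 274.7°; drift +1.5° → track 276.2°, groundspeed 218.7 kt
Leg 2: heading 120.6°; drift +0.3° → track 120.9°, groundspeed 190.3 kt
Leg 3: heading 78.3°; drift -2.7° → track 75.6°, groundspeed 193.7 kt
Leg 4: heading 7.0°; drift -3.8° → track 3.2°, groundspeed 210.5 kt
Leg 5: heading 356.1°; drift -3.4° → track 352.7°, groundspeed 212.9 kt
Leg 6: heading 251.9°; drift +2.8° → track 254.7°, groundspeed 215.6 kt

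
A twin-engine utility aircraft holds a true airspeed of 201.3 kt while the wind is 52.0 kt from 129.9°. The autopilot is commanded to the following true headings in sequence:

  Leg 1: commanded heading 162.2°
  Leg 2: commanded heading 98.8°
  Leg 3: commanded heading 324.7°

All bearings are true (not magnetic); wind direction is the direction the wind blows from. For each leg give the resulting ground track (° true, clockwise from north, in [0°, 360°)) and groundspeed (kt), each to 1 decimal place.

Leg 1: heading 162.2°; drift +10.0° → track 172.2°, groundspeed 159.8 kt
Leg 2: heading 98.8°; drift -9.7° → track 89.1°, groundspeed 159.1 kt
Leg 3: heading 324.7°; drift -3.0° → track 321.7°, groundspeed 251.9 kt

Leg 1: track=172.2°, groundspeed=159.8 kt
Leg 2: track=89.1°, groundspeed=159.1 kt
Leg 3: track=321.7°, groundspeed=251.9 kt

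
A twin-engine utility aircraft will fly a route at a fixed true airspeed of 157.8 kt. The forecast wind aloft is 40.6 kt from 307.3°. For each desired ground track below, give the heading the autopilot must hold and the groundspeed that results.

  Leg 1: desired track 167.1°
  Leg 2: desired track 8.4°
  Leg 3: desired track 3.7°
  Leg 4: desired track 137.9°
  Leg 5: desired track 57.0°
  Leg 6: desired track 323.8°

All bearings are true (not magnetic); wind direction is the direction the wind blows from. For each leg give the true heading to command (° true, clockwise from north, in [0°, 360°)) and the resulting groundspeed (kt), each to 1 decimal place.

Leg 1: desired track 167.1°; wind correction +9.5° → command heading 176.6°, groundspeed 186.8 kt
Leg 2: desired track 8.4°; wind correction -13.0° → command heading 355.4°, groundspeed 134.1 kt
Leg 3: desired track 3.7°; wind correction -12.4° → command heading 351.3°, groundspeed 131.7 kt
Leg 4: desired track 137.9°; wind correction +2.7° → command heading 140.6°, groundspeed 197.5 kt
Leg 5: desired track 57.0°; wind correction -14.0° → command heading 43.0°, groundspeed 166.8 kt
Leg 6: desired track 323.8°; wind correction -4.2° → command heading 319.6°, groundspeed 118.5 kt

Leg 1: heading=176.6°, groundspeed=186.8 kt
Leg 2: heading=355.4°, groundspeed=134.1 kt
Leg 3: heading=351.3°, groundspeed=131.7 kt
Leg 4: heading=140.6°, groundspeed=197.5 kt
Leg 5: heading=43.0°, groundspeed=166.8 kt
Leg 6: heading=319.6°, groundspeed=118.5 kt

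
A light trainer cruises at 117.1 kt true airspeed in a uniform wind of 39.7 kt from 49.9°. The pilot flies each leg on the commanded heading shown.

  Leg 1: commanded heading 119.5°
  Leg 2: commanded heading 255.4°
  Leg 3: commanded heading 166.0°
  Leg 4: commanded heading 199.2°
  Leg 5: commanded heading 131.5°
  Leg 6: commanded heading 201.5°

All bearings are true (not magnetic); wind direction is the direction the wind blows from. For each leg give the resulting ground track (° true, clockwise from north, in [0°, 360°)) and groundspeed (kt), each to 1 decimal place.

Leg 1: track=139.3°, groundspeed=109.8 kt
Leg 2: track=249.0°, groundspeed=153.9 kt
Leg 3: track=180.8°, groundspeed=139.2 kt
Leg 4: track=206.8°, groundspeed=152.6 kt
Leg 5: track=150.9°, groundspeed=118.0 kt
Leg 6: track=208.6°, groundspeed=153.2 kt

Leg 1: heading 119.5°; drift +19.8° → track 139.3°, groundspeed 109.8 kt
Leg 2: heading 255.4°; drift -6.4° → track 249.0°, groundspeed 153.9 kt
Leg 3: heading 166.0°; drift +14.8° → track 180.8°, groundspeed 139.2 kt
Leg 4: heading 199.2°; drift +7.6° → track 206.8°, groundspeed 152.6 kt
Leg 5: heading 131.5°; drift +19.4° → track 150.9°, groundspeed 118.0 kt
Leg 6: heading 201.5°; drift +7.1° → track 208.6°, groundspeed 153.2 kt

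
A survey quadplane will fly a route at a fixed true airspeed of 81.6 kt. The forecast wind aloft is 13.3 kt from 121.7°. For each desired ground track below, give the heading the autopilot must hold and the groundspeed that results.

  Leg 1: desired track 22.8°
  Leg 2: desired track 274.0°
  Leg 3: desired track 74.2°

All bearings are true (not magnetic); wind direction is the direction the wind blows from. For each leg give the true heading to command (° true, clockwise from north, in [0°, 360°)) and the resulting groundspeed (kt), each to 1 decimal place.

Leg 1: heading=32.1°, groundspeed=82.6 kt
Leg 2: heading=269.7°, groundspeed=93.1 kt
Leg 3: heading=81.1°, groundspeed=72.0 kt

Leg 1: desired track 22.8°; wind correction +9.3° → command heading 32.1°, groundspeed 82.6 kt
Leg 2: desired track 274.0°; wind correction -4.3° → command heading 269.7°, groundspeed 93.1 kt
Leg 3: desired track 74.2°; wind correction +6.9° → command heading 81.1°, groundspeed 72.0 kt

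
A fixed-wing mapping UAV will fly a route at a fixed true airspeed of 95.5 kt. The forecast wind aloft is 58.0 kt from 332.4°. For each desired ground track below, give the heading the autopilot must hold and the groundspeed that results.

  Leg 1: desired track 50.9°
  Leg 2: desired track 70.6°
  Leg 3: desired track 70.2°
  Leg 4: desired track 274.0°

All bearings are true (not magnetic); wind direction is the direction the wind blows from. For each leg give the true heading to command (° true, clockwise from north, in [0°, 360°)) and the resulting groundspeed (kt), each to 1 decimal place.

Leg 1: heading=14.4°, groundspeed=65.2 kt
Leg 2: heading=33.6°, groundspeed=84.6 kt
Leg 3: heading=33.2°, groundspeed=84.1 kt
Leg 4: heading=305.1°, groundspeed=51.3 kt

Leg 1: desired track 50.9°; wind correction -36.5° → command heading 14.4°, groundspeed 65.2 kt
Leg 2: desired track 70.6°; wind correction -37.0° → command heading 33.6°, groundspeed 84.6 kt
Leg 3: desired track 70.2°; wind correction -37.0° → command heading 33.2°, groundspeed 84.1 kt
Leg 4: desired track 274.0°; wind correction +31.1° → command heading 305.1°, groundspeed 51.3 kt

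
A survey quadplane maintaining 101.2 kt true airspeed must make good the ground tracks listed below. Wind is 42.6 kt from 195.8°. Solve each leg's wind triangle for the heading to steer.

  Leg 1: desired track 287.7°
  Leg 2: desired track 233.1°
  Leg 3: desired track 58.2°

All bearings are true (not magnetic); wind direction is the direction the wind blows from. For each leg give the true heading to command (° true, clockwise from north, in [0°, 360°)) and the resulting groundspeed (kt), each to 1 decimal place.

Leg 1: heading=262.8°, groundspeed=93.2 kt
Leg 2: heading=218.3°, groundspeed=64.0 kt
Leg 3: heading=74.7°, groundspeed=128.5 kt

Leg 1: desired track 287.7°; wind correction -24.9° → command heading 262.8°, groundspeed 93.2 kt
Leg 2: desired track 233.1°; wind correction -14.8° → command heading 218.3°, groundspeed 64.0 kt
Leg 3: desired track 58.2°; wind correction +16.5° → command heading 74.7°, groundspeed 128.5 kt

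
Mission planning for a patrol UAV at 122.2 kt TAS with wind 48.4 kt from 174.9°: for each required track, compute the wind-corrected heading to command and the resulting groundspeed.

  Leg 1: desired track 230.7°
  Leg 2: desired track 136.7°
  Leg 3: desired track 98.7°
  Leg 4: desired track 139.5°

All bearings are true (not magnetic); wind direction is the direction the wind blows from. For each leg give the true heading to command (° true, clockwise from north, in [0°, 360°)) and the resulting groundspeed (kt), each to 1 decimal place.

Leg 1: heading=211.6°, groundspeed=88.3 kt
Leg 2: heading=150.9°, groundspeed=80.4 kt
Leg 3: heading=121.3°, groundspeed=101.3 kt
Leg 4: heading=152.8°, groundspeed=79.5 kt

Leg 1: desired track 230.7°; wind correction -19.1° → command heading 211.6°, groundspeed 88.3 kt
Leg 2: desired track 136.7°; wind correction +14.2° → command heading 150.9°, groundspeed 80.4 kt
Leg 3: desired track 98.7°; wind correction +22.6° → command heading 121.3°, groundspeed 101.3 kt
Leg 4: desired track 139.5°; wind correction +13.3° → command heading 152.8°, groundspeed 79.5 kt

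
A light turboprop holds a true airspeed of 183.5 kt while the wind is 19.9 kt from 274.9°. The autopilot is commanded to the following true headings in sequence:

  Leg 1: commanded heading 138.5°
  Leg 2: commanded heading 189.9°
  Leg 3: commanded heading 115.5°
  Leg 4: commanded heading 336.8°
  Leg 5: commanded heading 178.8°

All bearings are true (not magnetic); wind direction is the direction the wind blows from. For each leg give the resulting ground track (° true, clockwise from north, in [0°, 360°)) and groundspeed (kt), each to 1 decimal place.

Leg 1: heading 138.5°; drift -4.0° → track 134.5°, groundspeed 198.4 kt
Leg 2: heading 189.9°; drift -6.2° → track 183.7°, groundspeed 182.8 kt
Leg 3: heading 115.5°; drift -2.0° → track 113.5°, groundspeed 202.2 kt
Leg 4: heading 336.8°; drift +5.8° → track 342.6°, groundspeed 175.0 kt
Leg 5: heading 178.8°; drift -6.1° → track 172.7°, groundspeed 186.7 kt

Leg 1: track=134.5°, groundspeed=198.4 kt
Leg 2: track=183.7°, groundspeed=182.8 kt
Leg 3: track=113.5°, groundspeed=202.2 kt
Leg 4: track=342.6°, groundspeed=175.0 kt
Leg 5: track=172.7°, groundspeed=186.7 kt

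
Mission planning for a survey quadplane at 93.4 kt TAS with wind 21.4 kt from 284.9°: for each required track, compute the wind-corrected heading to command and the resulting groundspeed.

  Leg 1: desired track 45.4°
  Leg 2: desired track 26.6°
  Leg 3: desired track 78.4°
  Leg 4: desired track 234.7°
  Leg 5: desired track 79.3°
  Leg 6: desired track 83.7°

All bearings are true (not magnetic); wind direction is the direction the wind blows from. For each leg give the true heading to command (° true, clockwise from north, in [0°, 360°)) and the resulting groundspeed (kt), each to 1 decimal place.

Leg 1: desired track 45.4°; wind correction -11.4° → command heading 34.0°, groundspeed 102.4 kt
Leg 2: desired track 26.6°; wind correction -13.0° → command heading 13.6°, groundspeed 95.4 kt
Leg 3: desired track 78.4°; wind correction -5.9° → command heading 72.5°, groundspeed 112.1 kt
Leg 4: desired track 234.7°; wind correction +10.1° → command heading 244.8°, groundspeed 78.2 kt
Leg 5: desired track 79.3°; wind correction -5.7° → command heading 73.6°, groundspeed 112.2 kt
Leg 6: desired track 83.7°; wind correction -4.8° → command heading 78.9°, groundspeed 113.0 kt

Leg 1: heading=34.0°, groundspeed=102.4 kt
Leg 2: heading=13.6°, groundspeed=95.4 kt
Leg 3: heading=72.5°, groundspeed=112.1 kt
Leg 4: heading=244.8°, groundspeed=78.2 kt
Leg 5: heading=73.6°, groundspeed=112.2 kt
Leg 6: heading=78.9°, groundspeed=113.0 kt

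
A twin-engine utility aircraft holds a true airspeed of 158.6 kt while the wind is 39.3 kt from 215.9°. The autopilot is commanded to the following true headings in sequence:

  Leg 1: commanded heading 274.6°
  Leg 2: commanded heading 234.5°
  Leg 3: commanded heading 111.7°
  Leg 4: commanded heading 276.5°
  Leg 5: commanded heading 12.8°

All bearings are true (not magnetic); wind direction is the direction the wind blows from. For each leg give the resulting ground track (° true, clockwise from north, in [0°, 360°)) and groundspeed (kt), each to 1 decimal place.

Leg 1: heading 274.6°; drift +13.7° → track 288.3°, groundspeed 142.2 kt
Leg 2: heading 234.5°; drift +5.9° → track 240.4°, groundspeed 122.0 kt
Leg 3: heading 111.7°; drift -12.8° → track 98.9°, groundspeed 172.5 kt
Leg 4: heading 276.5°; drift +13.8° → track 290.3°, groundspeed 143.5 kt
Leg 5: heading 12.8°; drift +4.5° → track 17.3°, groundspeed 195.4 kt

Leg 1: track=288.3°, groundspeed=142.2 kt
Leg 2: track=240.4°, groundspeed=122.0 kt
Leg 3: track=98.9°, groundspeed=172.5 kt
Leg 4: track=290.3°, groundspeed=143.5 kt
Leg 5: track=17.3°, groundspeed=195.4 kt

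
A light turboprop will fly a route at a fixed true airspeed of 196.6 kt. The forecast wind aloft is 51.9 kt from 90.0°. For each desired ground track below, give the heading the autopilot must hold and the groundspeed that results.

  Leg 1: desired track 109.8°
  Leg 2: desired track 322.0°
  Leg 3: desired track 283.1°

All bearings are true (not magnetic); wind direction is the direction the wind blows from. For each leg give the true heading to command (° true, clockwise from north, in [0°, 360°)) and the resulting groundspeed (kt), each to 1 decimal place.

Leg 1: heading=104.7°, groundspeed=147.0 kt
Leg 2: heading=334.0°, groundspeed=224.3 kt
Leg 3: heading=286.5°, groundspeed=246.8 kt

Leg 1: desired track 109.8°; wind correction -5.1° → command heading 104.7°, groundspeed 147.0 kt
Leg 2: desired track 322.0°; wind correction +12.0° → command heading 334.0°, groundspeed 224.3 kt
Leg 3: desired track 283.1°; wind correction +3.4° → command heading 286.5°, groundspeed 246.8 kt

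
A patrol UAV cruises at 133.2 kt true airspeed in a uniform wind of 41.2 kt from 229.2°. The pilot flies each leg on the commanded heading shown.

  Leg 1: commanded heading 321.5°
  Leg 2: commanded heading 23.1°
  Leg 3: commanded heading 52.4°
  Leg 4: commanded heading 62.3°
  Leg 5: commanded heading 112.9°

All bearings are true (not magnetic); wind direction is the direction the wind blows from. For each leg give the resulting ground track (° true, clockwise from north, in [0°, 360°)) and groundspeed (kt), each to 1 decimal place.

Leg 1: track=338.5°, groundspeed=141.0 kt
Leg 2: track=29.2°, groundspeed=171.2 kt
Leg 3: track=51.6°, groundspeed=174.4 kt
Leg 4: track=59.2°, groundspeed=173.6 kt
Leg 5: track=99.2°, groundspeed=155.9 kt

Leg 1: heading 321.5°; drift +17.0° → track 338.5°, groundspeed 141.0 kt
Leg 2: heading 23.1°; drift +6.1° → track 29.2°, groundspeed 171.2 kt
Leg 3: heading 52.4°; drift -0.8° → track 51.6°, groundspeed 174.4 kt
Leg 4: heading 62.3°; drift -3.1° → track 59.2°, groundspeed 173.6 kt
Leg 5: heading 112.9°; drift -13.7° → track 99.2°, groundspeed 155.9 kt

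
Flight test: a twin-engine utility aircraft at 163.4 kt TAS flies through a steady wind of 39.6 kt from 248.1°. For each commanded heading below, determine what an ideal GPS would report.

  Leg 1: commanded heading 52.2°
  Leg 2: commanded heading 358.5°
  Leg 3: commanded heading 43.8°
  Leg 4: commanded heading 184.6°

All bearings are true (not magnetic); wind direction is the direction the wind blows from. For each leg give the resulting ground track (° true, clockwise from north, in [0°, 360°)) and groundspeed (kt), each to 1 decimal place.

Leg 1: track=55.3°, groundspeed=201.8 kt
Leg 2: track=10.3°, groundspeed=181.0 kt
Leg 3: track=48.5°, groundspeed=200.2 kt
Leg 4: track=170.9°, groundspeed=150.0 kt

Leg 1: heading 52.2°; drift +3.1° → track 55.3°, groundspeed 201.8 kt
Leg 2: heading 358.5°; drift +11.8° → track 10.3°, groundspeed 181.0 kt
Leg 3: heading 43.8°; drift +4.7° → track 48.5°, groundspeed 200.2 kt
Leg 4: heading 184.6°; drift -13.7° → track 170.9°, groundspeed 150.0 kt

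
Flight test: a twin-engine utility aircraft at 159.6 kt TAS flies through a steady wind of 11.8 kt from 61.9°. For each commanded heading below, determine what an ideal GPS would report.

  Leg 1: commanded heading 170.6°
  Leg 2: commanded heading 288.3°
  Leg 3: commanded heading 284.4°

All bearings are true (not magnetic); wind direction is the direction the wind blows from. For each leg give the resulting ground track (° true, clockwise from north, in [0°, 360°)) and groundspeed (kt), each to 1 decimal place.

Leg 1: track=174.5°, groundspeed=163.8 kt
Leg 2: track=285.4°, groundspeed=168.0 kt
Leg 3: track=281.7°, groundspeed=168.5 kt

Leg 1: heading 170.6°; drift +3.9° → track 174.5°, groundspeed 163.8 kt
Leg 2: heading 288.3°; drift -2.9° → track 285.4°, groundspeed 168.0 kt
Leg 3: heading 284.4°; drift -2.7° → track 281.7°, groundspeed 168.5 kt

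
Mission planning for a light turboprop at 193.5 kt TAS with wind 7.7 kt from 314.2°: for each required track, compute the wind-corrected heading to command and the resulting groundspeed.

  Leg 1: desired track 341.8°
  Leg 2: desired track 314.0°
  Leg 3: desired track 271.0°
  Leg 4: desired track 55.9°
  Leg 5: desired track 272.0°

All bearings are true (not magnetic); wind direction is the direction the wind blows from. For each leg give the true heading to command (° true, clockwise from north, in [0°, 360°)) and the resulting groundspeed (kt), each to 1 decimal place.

Leg 1: desired track 341.8°; wind correction -1.1° → command heading 340.7°, groundspeed 186.6 kt
Leg 2: desired track 314.0°; wind correction +0.0° → command heading 314.0°, groundspeed 185.8 kt
Leg 3: desired track 271.0°; wind correction +1.6° → command heading 272.6°, groundspeed 187.8 kt
Leg 4: desired track 55.9°; wind correction -2.2° → command heading 53.7°, groundspeed 194.9 kt
Leg 5: desired track 272.0°; wind correction +1.5° → command heading 273.5°, groundspeed 187.7 kt

Leg 1: heading=340.7°, groundspeed=186.6 kt
Leg 2: heading=314.0°, groundspeed=185.8 kt
Leg 3: heading=272.6°, groundspeed=187.8 kt
Leg 4: heading=53.7°, groundspeed=194.9 kt
Leg 5: heading=273.5°, groundspeed=187.7 kt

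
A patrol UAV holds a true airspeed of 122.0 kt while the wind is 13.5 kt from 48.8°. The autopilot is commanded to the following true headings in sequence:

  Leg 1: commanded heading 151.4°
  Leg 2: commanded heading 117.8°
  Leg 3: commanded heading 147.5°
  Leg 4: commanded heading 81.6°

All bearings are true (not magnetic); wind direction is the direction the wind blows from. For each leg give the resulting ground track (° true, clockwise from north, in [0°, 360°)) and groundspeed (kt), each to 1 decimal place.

Leg 1: heading 151.4°; drift +6.0° → track 157.4°, groundspeed 125.6 kt
Leg 2: heading 117.8°; drift +6.1° → track 123.9°, groundspeed 117.8 kt
Leg 3: heading 147.5°; drift +6.1° → track 153.6°, groundspeed 124.8 kt
Leg 4: heading 81.6°; drift +3.8° → track 85.4°, groundspeed 110.9 kt

Leg 1: track=157.4°, groundspeed=125.6 kt
Leg 2: track=123.9°, groundspeed=117.8 kt
Leg 3: track=153.6°, groundspeed=124.8 kt
Leg 4: track=85.4°, groundspeed=110.9 kt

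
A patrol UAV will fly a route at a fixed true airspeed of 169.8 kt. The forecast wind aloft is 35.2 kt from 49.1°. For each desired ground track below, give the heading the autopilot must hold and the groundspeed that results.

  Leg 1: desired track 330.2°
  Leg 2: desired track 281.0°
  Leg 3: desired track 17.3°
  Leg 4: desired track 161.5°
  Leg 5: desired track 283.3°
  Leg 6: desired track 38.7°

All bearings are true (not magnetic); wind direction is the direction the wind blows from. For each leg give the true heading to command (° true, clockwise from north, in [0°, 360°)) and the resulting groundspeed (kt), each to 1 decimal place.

Leg 1: desired track 330.2°; wind correction +11.7° → command heading 341.9°, groundspeed 159.5 kt
Leg 2: desired track 281.0°; wind correction +9.4° → command heading 290.4°, groundspeed 189.2 kt
Leg 3: desired track 17.3°; wind correction +6.3° → command heading 23.6°, groundspeed 138.9 kt
Leg 4: desired track 161.5°; wind correction -11.0° → command heading 150.5°, groundspeed 180.1 kt
Leg 5: desired track 283.3°; wind correction +9.7° → command heading 293.0°, groundspeed 188.0 kt
Leg 6: desired track 38.7°; wind correction +2.1° → command heading 40.8°, groundspeed 135.1 kt

Leg 1: heading=341.9°, groundspeed=159.5 kt
Leg 2: heading=290.4°, groundspeed=189.2 kt
Leg 3: heading=23.6°, groundspeed=138.9 kt
Leg 4: heading=150.5°, groundspeed=180.1 kt
Leg 5: heading=293.0°, groundspeed=188.0 kt
Leg 6: heading=40.8°, groundspeed=135.1 kt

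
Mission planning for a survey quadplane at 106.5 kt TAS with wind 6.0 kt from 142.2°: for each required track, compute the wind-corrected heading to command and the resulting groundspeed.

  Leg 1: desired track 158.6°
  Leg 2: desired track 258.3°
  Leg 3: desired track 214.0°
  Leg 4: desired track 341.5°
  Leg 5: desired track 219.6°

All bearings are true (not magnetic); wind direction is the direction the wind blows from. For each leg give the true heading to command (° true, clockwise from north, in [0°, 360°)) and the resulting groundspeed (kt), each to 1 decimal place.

Leg 1: heading=157.7°, groundspeed=100.7 kt
Leg 2: heading=255.4°, groundspeed=109.0 kt
Leg 3: heading=210.9°, groundspeed=104.5 kt
Leg 4: heading=342.6°, groundspeed=112.1 kt
Leg 5: heading=216.4°, groundspeed=105.0 kt

Leg 1: desired track 158.6°; wind correction -0.9° → command heading 157.7°, groundspeed 100.7 kt
Leg 2: desired track 258.3°; wind correction -2.9° → command heading 255.4°, groundspeed 109.0 kt
Leg 3: desired track 214.0°; wind correction -3.1° → command heading 210.9°, groundspeed 104.5 kt
Leg 4: desired track 341.5°; wind correction +1.1° → command heading 342.6°, groundspeed 112.1 kt
Leg 5: desired track 219.6°; wind correction -3.2° → command heading 216.4°, groundspeed 105.0 kt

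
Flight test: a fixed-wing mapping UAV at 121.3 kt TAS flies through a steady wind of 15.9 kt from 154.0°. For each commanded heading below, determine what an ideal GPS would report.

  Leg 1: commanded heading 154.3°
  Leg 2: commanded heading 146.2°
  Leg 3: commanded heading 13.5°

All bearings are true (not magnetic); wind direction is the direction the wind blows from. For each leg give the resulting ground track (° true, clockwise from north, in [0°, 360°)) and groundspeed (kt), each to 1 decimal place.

Leg 1: heading 154.3°; drift +0.0° → track 154.3°, groundspeed 105.4 kt
Leg 2: heading 146.2°; drift -1.2° → track 145.0°, groundspeed 105.6 kt
Leg 3: heading 13.5°; drift -4.3° → track 9.2°, groundspeed 134.0 kt

Leg 1: track=154.3°, groundspeed=105.4 kt
Leg 2: track=145.0°, groundspeed=105.6 kt
Leg 3: track=9.2°, groundspeed=134.0 kt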